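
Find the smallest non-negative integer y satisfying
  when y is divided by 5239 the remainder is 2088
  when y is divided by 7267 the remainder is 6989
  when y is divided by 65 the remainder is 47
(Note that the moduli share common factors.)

gcd(5239, 7267) = 169 and 169 | (6989 − 2088), so the pair is consistent; merging gives y ≡ 195931 (mod 225277), where 225277 = lcm(5239, 7267).
gcd(225277, 65) = 13 and 13 | (47 − 195931), so the pair is consistent; merging gives y ≡ 871762 (mod 1126385), where 1126385 = lcm(225277, 65).
The solution is unique modulo lcm(5239, 7267, 65) = 1126385.

871762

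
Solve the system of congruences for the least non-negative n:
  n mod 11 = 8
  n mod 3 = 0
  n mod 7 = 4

228

The moduli are pairwise coprime; M = 11·3·7 = 231.
M/11 = 21; 21 ≡ 10 (mod 11); 10·10 ≡ 1, so inverse 10.
M/3 = 77; 77 ≡ 2 (mod 3); 2·2 ≡ 1, so inverse 2.
M/7 = 33; 33 ≡ 5 (mod 7); 5·3 ≡ 1, so inverse 3.
n ≡ 8·21·10 + 0·77·2 + 4·33·3 = 2076.
2076 mod 231 = 228.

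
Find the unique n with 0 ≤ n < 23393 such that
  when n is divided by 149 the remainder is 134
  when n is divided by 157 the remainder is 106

12352

Combine the congruences pairwise.
From n ≡ 134 (mod 149) write n = 134 + 149t. Substituting into n ≡ 106 (mod 157) gives 149t ≡ 129 (mod 157), and since 149⁻¹ ≡ 98 (mod 157), t ≡ 82. Hence n ≡ 134 + 149·82 = 12352 (mod 23393).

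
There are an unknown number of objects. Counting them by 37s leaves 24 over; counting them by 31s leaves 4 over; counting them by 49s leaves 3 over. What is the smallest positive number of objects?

The moduli are pairwise coprime; M = 37·31·49 = 56203.
M/37 = 1519; 1519 ≡ 2 (mod 37); 2·19 ≡ 1, so inverse 19.
M/31 = 1813; 1813 ≡ 15 (mod 31); 15·29 ≡ 1, so inverse 29.
M/49 = 1147; 1147 ≡ 20 (mod 49); 20·27 ≡ 1, so inverse 27.
N ≡ 24·1519·19 + 4·1813·29 + 3·1147·27 = 995879.
995879 mod 56203 = 40428.

40428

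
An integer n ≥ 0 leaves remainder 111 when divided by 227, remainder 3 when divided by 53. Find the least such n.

3289

Combine the congruences pairwise.
From n ≡ 111 (mod 227) write n = 111 + 227t. Substituting into n ≡ 3 (mod 53) gives 227t ≡ 51 (mod 53), and since 15⁻¹ ≡ 46 (mod 53), t ≡ 14. Hence n ≡ 111 + 227·14 = 3289 (mod 12031).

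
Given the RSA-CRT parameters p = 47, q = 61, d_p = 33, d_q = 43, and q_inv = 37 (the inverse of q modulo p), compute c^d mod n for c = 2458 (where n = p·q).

m₁ = c^(d_p) mod p: c ≡ 14 (mod 47), and 14^33 mod 47 = 9.
m₂ = c^(d_q) mod q: c ≡ 18 (mod 61), and 18^43 mod 61 = 54.
h = q_inv·(m₁ − m₂) mod p = 37·(9 − 54) mod 47 = 27.
m = m₂ + h·q = 54 + 27·61 = 1701.

1701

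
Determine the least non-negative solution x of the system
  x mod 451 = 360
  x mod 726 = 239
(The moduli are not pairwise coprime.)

5321

Combine the congruences pairwise.
gcd(451, 726) = 11 and 11 | (239 − 360), so the pair is consistent; merging gives x ≡ 5321 (mod 29766), where 29766 = lcm(451, 726).
The solution is unique modulo lcm(451, 726) = 29766.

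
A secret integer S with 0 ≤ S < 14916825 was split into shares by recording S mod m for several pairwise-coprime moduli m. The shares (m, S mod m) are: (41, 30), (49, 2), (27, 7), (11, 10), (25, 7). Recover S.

2775607

From S ≡ 30 (mod 41) write S = 30 + 41t. Substituting into S ≡ 2 (mod 49) gives 41t ≡ 21 (mod 49), and since 41⁻¹ ≡ 6 (mod 49), t ≡ 28. Hence S ≡ 30 + 41·28 = 1178 (mod 2009).
From S ≡ 1178 (mod 2009) write S = 1178 + 2009t. Substituting into S ≡ 7 (mod 27) gives 2009t ≡ 17 (mod 27), and since 11⁻¹ ≡ 5 (mod 27), t ≡ 4. Hence S ≡ 1178 + 2009·4 = 9214 (mod 54243).
From S ≡ 9214 (mod 54243) write S = 9214 + 54243t. Substituting into S ≡ 10 (mod 11) gives 54243t ≡ 3 (mod 11), and since 2⁻¹ ≡ 6 (mod 11), t ≡ 7. Hence S ≡ 9214 + 54243·7 = 388915 (mod 596673).
From S ≡ 388915 (mod 596673) write S = 388915 + 596673t. Substituting into S ≡ 7 (mod 25) gives 596673t ≡ 17 (mod 25), and since 23⁻¹ ≡ 12 (mod 25), t ≡ 4. Hence S ≡ 388915 + 596673·4 = 2775607 (mod 14916825).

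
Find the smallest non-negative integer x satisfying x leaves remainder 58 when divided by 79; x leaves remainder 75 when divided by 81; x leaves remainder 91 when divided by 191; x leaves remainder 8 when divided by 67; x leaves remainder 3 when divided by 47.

From x ≡ 58 (mod 79) write x = 58 + 79t. Substituting into x ≡ 75 (mod 81) gives 79t ≡ 17 (mod 81), and since 79⁻¹ ≡ 40 (mod 81), t ≡ 32. Hence x ≡ 58 + 79·32 = 2586 (mod 6399).
From x ≡ 2586 (mod 6399) write x = 2586 + 6399t. Substituting into x ≡ 91 (mod 191) gives 6399t ≡ 179 (mod 191), and since 96⁻¹ ≡ 2 (mod 191), t ≡ 167. Hence x ≡ 2586 + 6399·167 = 1071219 (mod 1222209).
From x ≡ 1071219 (mod 1222209) write x = 1071219 + 1222209t. Substituting into x ≡ 8 (mod 67) gives 1222209t ≡ 52 (mod 67), and since 62⁻¹ ≡ 40 (mod 67), t ≡ 3. Hence x ≡ 1071219 + 1222209·3 = 4737846 (mod 81888003).
From x ≡ 4737846 (mod 81888003) write x = 4737846 + 81888003t. Substituting into x ≡ 3 (mod 47) gives 81888003t ≡ 39 (mod 47), and since 44⁻¹ ≡ 31 (mod 47), t ≡ 34. Hence x ≡ 4737846 + 81888003·34 = 2788929948 (mod 3848736141).

2788929948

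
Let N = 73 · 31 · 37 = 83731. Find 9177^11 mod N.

Mod 73: 9177 ≡ 52; 52^11 ≡ 7 (mod 73).
Mod 31: 9177 ≡ 1; 1^11 ≡ 1 (mod 31).
Mod 37: 9177 ≡ 1; 1^11 ≡ 1 (mod 37).
Combine by CRT: x ≡ 7 (mod 73), x ≡ 1 (mod 31), x ≡ 1 (mod 37) ⇒ x ≡ 35558 (mod 83731).

35558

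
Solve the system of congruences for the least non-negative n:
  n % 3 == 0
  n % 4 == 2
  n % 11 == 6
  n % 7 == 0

798

The moduli are pairwise coprime; M = 3·4·11·7 = 924.
M/3 = 308; 308 ≡ 2 (mod 3); 2·2 ≡ 1, so inverse 2.
M/4 = 231; 231 ≡ 3 (mod 4); 3·3 ≡ 1, so inverse 3.
M/11 = 84; 84 ≡ 7 (mod 11); 7·8 ≡ 1, so inverse 8.
M/7 = 132; 132 ≡ 6 (mod 7); 6·6 ≡ 1, so inverse 6.
n ≡ 0·308·2 + 2·231·3 + 6·84·8 + 0·132·6 = 5418.
5418 mod 924 = 798.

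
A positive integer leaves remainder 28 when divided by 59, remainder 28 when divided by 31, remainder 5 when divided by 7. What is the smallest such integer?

11002

The moduli are pairwise coprime; N = 59·31·7 = 12803.
N/59 = 217; 217 ≡ 40 (mod 59); 40·31 ≡ 1, so inverse 31.
N/31 = 413; 413 ≡ 10 (mod 31); 10·28 ≡ 1, so inverse 28.
N/7 = 1829; 1829 ≡ 2 (mod 7); 2·4 ≡ 1, so inverse 4.
m ≡ 28·217·31 + 28·413·28 + 5·1829·4 = 548728.
548728 mod 12803 = 11002.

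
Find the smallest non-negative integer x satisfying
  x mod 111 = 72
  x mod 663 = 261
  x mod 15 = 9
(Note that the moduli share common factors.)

Combine the congruences pairwise.
gcd(111, 663) = 3 and 3 | (261 − 72), so the pair is consistent; merging gives x ≡ 17499 (mod 24531), where 24531 = lcm(111, 663).
gcd(24531, 15) = 3 and 3 | (9 − 17499), so the pair is consistent; merging gives x ≡ 17499 (mod 122655), where 122655 = lcm(24531, 15).
The solution is unique modulo lcm(111, 663, 15) = 122655.

17499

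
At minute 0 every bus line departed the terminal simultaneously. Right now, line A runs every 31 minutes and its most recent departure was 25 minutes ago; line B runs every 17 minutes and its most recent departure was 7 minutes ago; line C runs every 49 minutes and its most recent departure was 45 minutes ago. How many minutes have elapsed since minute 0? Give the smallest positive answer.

11805

The moduli are pairwise coprime; N = 31·17·49 = 25823.
N/31 = 833; 833 ≡ 27 (mod 31); 27·23 ≡ 1, so inverse 23.
N/17 = 1519; 1519 ≡ 6 (mod 17); 6·3 ≡ 1, so inverse 3.
N/49 = 527; 527 ≡ 37 (mod 49); 37·4 ≡ 1, so inverse 4.
t ≡ 25·833·23 + 7·1519·3 + 45·527·4 = 605734.
605734 mod 25823 = 11805.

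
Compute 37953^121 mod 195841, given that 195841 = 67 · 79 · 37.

Mod 67: 37953 ≡ 31; by Fermat, exponent reduces to 121 mod 66 = 55; 31^55 ≡ 38 (mod 67).
Mod 79: 37953 ≡ 33; by Fermat, exponent reduces to 121 mod 78 = 43; 33^43 ≡ 27 (mod 79).
Mod 37: 37953 ≡ 28; by Fermat, exponent reduces to 121 mod 36 = 13; 28^13 ≡ 25 (mod 37).
Combine by CRT: x ≡ 38 (mod 67), x ≡ 27 (mod 79), x ≡ 25 (mod 37) ⇒ x ≡ 56117 (mod 195841).

56117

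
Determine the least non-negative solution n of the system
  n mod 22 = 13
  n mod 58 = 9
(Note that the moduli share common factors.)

299

Combine the congruences pairwise.
gcd(22, 58) = 2 and 2 | (9 − 13), so the pair is consistent; merging gives n ≡ 299 (mod 638), where 638 = lcm(22, 58).
The solution is unique modulo lcm(22, 58) = 638.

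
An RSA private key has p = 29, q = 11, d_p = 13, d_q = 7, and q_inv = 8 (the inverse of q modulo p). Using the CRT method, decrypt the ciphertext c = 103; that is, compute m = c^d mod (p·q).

49

m₁ = c^(d_p) mod p: c ≡ 16 (mod 29), and 16^13 mod 29 = 20.
m₂ = c^(d_q) mod q: c ≡ 4 (mod 11), and 4^7 mod 11 = 5.
h = q_inv·(m₁ − m₂) mod p = 8·(20 − 5) mod 29 = 4.
m = m₂ + h·q = 5 + 4·11 = 49.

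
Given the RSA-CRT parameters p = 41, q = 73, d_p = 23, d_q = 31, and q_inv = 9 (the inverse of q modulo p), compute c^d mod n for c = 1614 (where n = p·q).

m₁ = c^(d_p) mod p: c ≡ 15 (mod 41), and 15^23 mod 41 = 28.
m₂ = c^(d_q) mod q: c ≡ 8 (mod 73), and 8^31 mod 73 = 8.
h = q_inv·(m₁ − m₂) mod p = 9·(28 − 8) mod 41 = 16.
m = m₂ + h·q = 8 + 16·73 = 1176.

1176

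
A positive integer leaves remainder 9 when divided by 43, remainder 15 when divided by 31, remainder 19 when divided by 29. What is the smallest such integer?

From t ≡ 9 (mod 43) write t = 9 + 43s. Substituting into t ≡ 15 (mod 31) gives 43s ≡ 6 (mod 31), and since 12⁻¹ ≡ 13 (mod 31), s ≡ 16. Hence t ≡ 9 + 43·16 = 697 (mod 1333).
From t ≡ 697 (mod 1333) write t = 697 + 1333s. Substituting into t ≡ 19 (mod 29) gives 1333s ≡ 18 (mod 29), and since 28⁻¹ ≡ 28 (mod 29), s ≡ 11. Hence t ≡ 697 + 1333·11 = 15360 (mod 38657).

15360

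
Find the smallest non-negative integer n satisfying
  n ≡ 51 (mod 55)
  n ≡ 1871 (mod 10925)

gcd(55, 10925) = 5 and 5 | (1871 − 51), so the pair is consistent; merging gives n ≡ 34646 (mod 120175), where 120175 = lcm(55, 10925).
The solution is unique modulo lcm(55, 10925) = 120175.

34646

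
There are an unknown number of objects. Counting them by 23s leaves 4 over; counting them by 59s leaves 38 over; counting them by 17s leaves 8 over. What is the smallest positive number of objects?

4581

From N ≡ 4 (mod 23) write N = 4 + 23t. Substituting into N ≡ 38 (mod 59) gives 23t ≡ 34 (mod 59), and since 23⁻¹ ≡ 18 (mod 59), t ≡ 22. Hence N ≡ 4 + 23·22 = 510 (mod 1357).
From N ≡ 510 (mod 1357) write N = 510 + 1357t. Substituting into N ≡ 8 (mod 17) gives 1357t ≡ 8 (mod 17), and since 14⁻¹ ≡ 11 (mod 17), t ≡ 3. Hence N ≡ 510 + 1357·3 = 4581 (mod 23069).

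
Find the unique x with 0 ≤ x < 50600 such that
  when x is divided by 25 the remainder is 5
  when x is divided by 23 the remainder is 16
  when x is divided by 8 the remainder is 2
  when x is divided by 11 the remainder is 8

16530

The moduli are pairwise coprime; N = 25·23·8·11 = 50600.
N/25 = 2024; 2024 ≡ 24 (mod 25); 24·24 ≡ 1, so inverse 24.
N/23 = 2200; 2200 ≡ 15 (mod 23); 15·20 ≡ 1, so inverse 20.
N/8 = 6325; 6325 ≡ 5 (mod 8); 5·5 ≡ 1, so inverse 5.
N/11 = 4600; 4600 ≡ 2 (mod 11); 2·6 ≡ 1, so inverse 6.
x ≡ 5·2024·24 + 16·2200·20 + 2·6325·5 + 8·4600·6 = 1230930.
1230930 mod 50600 = 16530.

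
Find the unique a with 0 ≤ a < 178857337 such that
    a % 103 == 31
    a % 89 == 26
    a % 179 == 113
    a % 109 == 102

144701744

Combine the congruences pairwise.
From a ≡ 31 (mod 103) write a = 31 + 103t. Substituting into a ≡ 26 (mod 89) gives 103t ≡ 84 (mod 89), and since 14⁻¹ ≡ 70 (mod 89), t ≡ 6. Hence a ≡ 31 + 103·6 = 649 (mod 9167).
From a ≡ 649 (mod 9167) write a = 649 + 9167t. Substituting into a ≡ 113 (mod 179) gives 9167t ≡ 1 (mod 179), and since 38⁻¹ ≡ 33 (mod 179), t ≡ 33. Hence a ≡ 649 + 9167·33 = 303160 (mod 1640893).
From a ≡ 303160 (mod 1640893) write a = 303160 + 1640893t. Substituting into a ≡ 102 (mod 109) gives 1640893t ≡ 71 (mod 109), and since 7⁻¹ ≡ 78 (mod 109), t ≡ 88. Hence a ≡ 303160 + 1640893·88 = 144701744 (mod 178857337).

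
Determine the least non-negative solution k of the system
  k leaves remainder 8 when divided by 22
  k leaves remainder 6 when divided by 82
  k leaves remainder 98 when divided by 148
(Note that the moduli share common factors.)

gcd(22, 82) = 2 and 2 | (6 − 8), so the pair is consistent; merging gives k ≡ 580 (mod 902), where 902 = lcm(22, 82).
gcd(902, 148) = 2 and 2 | (98 − 580), so the pair is consistent; merging gives k ≡ 26738 (mod 66748), where 66748 = lcm(902, 148).
The solution is unique modulo lcm(22, 82, 148) = 66748.

26738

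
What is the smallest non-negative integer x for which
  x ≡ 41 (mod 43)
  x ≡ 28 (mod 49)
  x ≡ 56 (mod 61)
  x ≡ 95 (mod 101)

From x ≡ 41 (mod 43) write x = 41 + 43t. Substituting into x ≡ 28 (mod 49) gives 43t ≡ 36 (mod 49), and since 43⁻¹ ≡ 8 (mod 49), t ≡ 43. Hence x ≡ 41 + 43·43 = 1890 (mod 2107).
From x ≡ 1890 (mod 2107) write x = 1890 + 2107t. Substituting into x ≡ 56 (mod 61) gives 2107t ≡ 57 (mod 61), and since 33⁻¹ ≡ 37 (mod 61), t ≡ 35. Hence x ≡ 1890 + 2107·35 = 75635 (mod 128527).
From x ≡ 75635 (mod 128527) write x = 75635 + 128527t. Substituting into x ≡ 95 (mod 101) gives 128527t ≡ 8 (mod 101), and since 55⁻¹ ≡ 90 (mod 101), t ≡ 13. Hence x ≡ 75635 + 128527·13 = 1746486 (mod 12981227).

1746486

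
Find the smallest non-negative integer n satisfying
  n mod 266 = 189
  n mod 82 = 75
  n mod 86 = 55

Combine the congruences pairwise.
gcd(266, 82) = 2 and 2 | (75 − 189), so the pair is consistent; merging gives n ≡ 6307 (mod 10906), where 10906 = lcm(266, 82).
gcd(10906, 86) = 2 and 2 | (55 − 6307), so the pair is consistent; merging gives n ≡ 398923 (mod 468958), where 468958 = lcm(10906, 86).
The solution is unique modulo lcm(266, 82, 86) = 468958.

398923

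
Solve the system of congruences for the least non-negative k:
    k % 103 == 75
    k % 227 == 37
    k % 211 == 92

From k ≡ 75 (mod 103) write k = 75 + 103t. Substituting into k ≡ 37 (mod 227) gives 103t ≡ 189 (mod 227), and since 103⁻¹ ≡ 108 (mod 227), t ≡ 209. Hence k ≡ 75 + 103·209 = 21602 (mod 23381).
From k ≡ 21602 (mod 23381) write k = 21602 + 23381t. Substituting into k ≡ 92 (mod 211) gives 23381t ≡ 12 (mod 211), and since 171⁻¹ ≡ 58 (mod 211), t ≡ 63. Hence k ≡ 21602 + 23381·63 = 1494605 (mod 4933391).

1494605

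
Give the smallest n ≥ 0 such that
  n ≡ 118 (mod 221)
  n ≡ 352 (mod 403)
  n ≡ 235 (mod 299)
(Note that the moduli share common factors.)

119237

gcd(221, 403) = 13 and 13 | (352 − 118), so the pair is consistent; merging gives n ≡ 2770 (mod 6851), where 6851 = lcm(221, 403).
gcd(6851, 299) = 13 and 13 | (235 − 2770), so the pair is consistent; merging gives n ≡ 119237 (mod 157573), where 157573 = lcm(6851, 299).
The solution is unique modulo lcm(221, 403, 299) = 157573.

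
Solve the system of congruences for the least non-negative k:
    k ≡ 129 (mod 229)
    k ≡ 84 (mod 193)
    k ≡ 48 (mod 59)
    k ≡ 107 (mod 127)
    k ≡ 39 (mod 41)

4227056169

The moduli are pairwise coprime; N = 229·193·59·127·41 = 13577892961.
N/229 = 59292109; 59292109 ≡ 116 (mod 229); 116·77 ≡ 1, so inverse 77.
N/193 = 70351777; 70351777 ≡ 189 (mod 193); 189·48 ≡ 1, so inverse 48.
N/59 = 230133779; 230133779 ≡ 31 (mod 59); 31·40 ≡ 1, so inverse 40.
N/127 = 106912543; 106912543 ≡ 6 (mod 127); 6·106 ≡ 1, so inverse 106.
N/41 = 331168121; 331168121 ≡ 10 (mod 41); 10·37 ≡ 1, so inverse 37.
k ≡ 129·59292109·77 + 84·70351777·48 + 48·230133779·40 + 107·106912543·106 + 39·331168121·37 = 3004941400550.
3004941400550 mod 13577892961 = 4227056169.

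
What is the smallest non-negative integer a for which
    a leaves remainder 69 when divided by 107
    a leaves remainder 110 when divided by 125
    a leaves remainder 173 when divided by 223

Combine the congruences pairwise.
From a ≡ 69 (mod 107) write a = 69 + 107t. Substituting into a ≡ 110 (mod 125) gives 107t ≡ 41 (mod 125), and since 107⁻¹ ≡ 118 (mod 125), t ≡ 88. Hence a ≡ 69 + 107·88 = 9485 (mod 13375).
From a ≡ 9485 (mod 13375) write a = 9485 + 13375t. Substituting into a ≡ 173 (mod 223) gives 13375t ≡ 54 (mod 223), and since 218⁻¹ ≡ 89 (mod 223), t ≡ 123. Hence a ≡ 9485 + 13375·123 = 1654610 (mod 2982625).

1654610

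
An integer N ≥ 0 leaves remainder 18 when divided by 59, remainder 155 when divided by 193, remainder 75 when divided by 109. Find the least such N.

678164

From N ≡ 18 (mod 59) write N = 18 + 59t. Substituting into N ≡ 155 (mod 193) gives 59t ≡ 137 (mod 193), and since 59⁻¹ ≡ 36 (mod 193), t ≡ 107. Hence N ≡ 18 + 59·107 = 6331 (mod 11387).
From N ≡ 6331 (mod 11387) write N = 6331 + 11387t. Substituting into N ≡ 75 (mod 109) gives 11387t ≡ 66 (mod 109), and since 51⁻¹ ≡ 62 (mod 109), t ≡ 59. Hence N ≡ 6331 + 11387·59 = 678164 (mod 1241183).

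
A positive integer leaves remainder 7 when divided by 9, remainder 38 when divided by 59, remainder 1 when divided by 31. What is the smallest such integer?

From t ≡ 7 (mod 9) write t = 7 + 9s. Substituting into t ≡ 38 (mod 59) gives 9s ≡ 31 (mod 59), and since 9⁻¹ ≡ 46 (mod 59), s ≡ 10. Hence t ≡ 7 + 9·10 = 97 (mod 531).
From t ≡ 97 (mod 531) write t = 97 + 531s. Substituting into t ≡ 1 (mod 31) gives 531s ≡ 28 (mod 31), and since 4⁻¹ ≡ 8 (mod 31), s ≡ 7. Hence t ≡ 97 + 531·7 = 3814 (mod 16461).

3814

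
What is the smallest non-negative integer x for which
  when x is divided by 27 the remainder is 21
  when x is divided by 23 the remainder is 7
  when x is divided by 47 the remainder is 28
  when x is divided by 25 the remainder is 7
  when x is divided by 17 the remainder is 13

The moduli are pairwise coprime; N = 27·23·47·25·17 = 12404475.
N/27 = 459425; 459425 ≡ 20 (mod 27); 20·23 ≡ 1, so inverse 23.
N/23 = 539325; 539325 ≡ 21 (mod 23); 21·11 ≡ 1, so inverse 11.
N/47 = 263925; 263925 ≡ 20 (mod 47); 20·40 ≡ 1, so inverse 40.
N/25 = 496179; 496179 ≡ 4 (mod 25); 4·19 ≡ 1, so inverse 19.
N/17 = 729675; 729675 ≡ 1 (mod 17), inverse 1.
x ≡ 21·459425·23 + 7·539325·11 + 28·263925·40 + 7·496179·19 + 13·729675·1 = 634503882.
634503882 mod 12404475 = 1875657.

1875657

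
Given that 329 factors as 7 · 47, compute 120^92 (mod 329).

Mod 7: 120 ≡ 1; by Fermat, exponent reduces to 92 mod 6 = 2; 1^2 ≡ 1 (mod 7).
Mod 47: 120 ≡ 26; since 46 | 92, by Fermat 26^92 ≡ 1 (mod 47).
Combine by CRT: x ≡ 1 (mod 7), x ≡ 1 (mod 47) ⇒ x ≡ 1 (mod 329).

1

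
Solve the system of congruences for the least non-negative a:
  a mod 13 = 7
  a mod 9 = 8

98

Combine the congruences pairwise.
From a ≡ 7 (mod 13) write a = 7 + 13t. Substituting into a ≡ 8 (mod 9) gives 13t ≡ 1 (mod 9), and since 4⁻¹ ≡ 7 (mod 9), t ≡ 7. Hence a ≡ 7 + 13·7 = 98 (mod 117).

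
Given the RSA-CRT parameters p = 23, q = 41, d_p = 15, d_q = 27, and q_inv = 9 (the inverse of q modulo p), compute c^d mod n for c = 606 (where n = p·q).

255

m₁ = c^(d_p) mod p: c ≡ 8 (mod 23), and 8^15 mod 23 = 2.
m₂ = c^(d_q) mod q: c ≡ 32 (mod 41), and 32^27 mod 41 = 9.
h = q_inv·(m₁ − m₂) mod p = 9·(2 − 9) mod 23 = 6.
m = m₂ + h·q = 9 + 6·41 = 255.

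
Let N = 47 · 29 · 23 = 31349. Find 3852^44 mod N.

Mod 47: 3852 ≡ 45; 45^44 ≡ 12 (mod 47).
Mod 29: 3852 ≡ 24; by Fermat, exponent reduces to 44 mod 28 = 16; 24^16 ≡ 25 (mod 29).
Mod 23: 3852 ≡ 11; since 22 | 44, by Fermat 11^44 ≡ 1 (mod 23).
Combine by CRT: x ≡ 12 (mod 47), x ≡ 25 (mod 29), x ≡ 1 (mod 23) ⇒ x ≡ 576 (mod 31349).

576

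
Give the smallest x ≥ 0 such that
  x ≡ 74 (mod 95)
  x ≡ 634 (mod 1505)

18694

Combine the congruences pairwise.
gcd(95, 1505) = 5 and 5 | (634 − 74), so the pair is consistent; merging gives x ≡ 18694 (mod 28595), where 28595 = lcm(95, 1505).
The solution is unique modulo lcm(95, 1505) = 28595.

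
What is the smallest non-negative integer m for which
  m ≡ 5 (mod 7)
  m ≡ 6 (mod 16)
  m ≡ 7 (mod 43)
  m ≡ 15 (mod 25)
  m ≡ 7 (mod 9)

893590

The moduli are pairwise coprime; N = 7·16·43·25·9 = 1083600.
N/7 = 154800; 154800 ≡ 2 (mod 7); 2·4 ≡ 1, so inverse 4.
N/16 = 67725; 67725 ≡ 13 (mod 16); 13·5 ≡ 1, so inverse 5.
N/43 = 25200; 25200 ≡ 2 (mod 43); 2·22 ≡ 1, so inverse 22.
N/25 = 43344; 43344 ≡ 19 (mod 25); 19·4 ≡ 1, so inverse 4.
N/9 = 120400; 120400 ≡ 7 (mod 9); 7·4 ≡ 1, so inverse 4.
m ≡ 5·154800·4 + 6·67725·5 + 7·25200·22 + 15·43344·4 + 7·120400·4 = 14980390.
14980390 mod 1083600 = 893590.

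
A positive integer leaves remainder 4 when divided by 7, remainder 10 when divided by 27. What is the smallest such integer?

Combine the congruences pairwise.
From a ≡ 4 (mod 7) write a = 4 + 7t. Substituting into a ≡ 10 (mod 27) gives 7t ≡ 6 (mod 27), and since 7⁻¹ ≡ 4 (mod 27), t ≡ 24. Hence a ≡ 4 + 7·24 = 172 (mod 189).

172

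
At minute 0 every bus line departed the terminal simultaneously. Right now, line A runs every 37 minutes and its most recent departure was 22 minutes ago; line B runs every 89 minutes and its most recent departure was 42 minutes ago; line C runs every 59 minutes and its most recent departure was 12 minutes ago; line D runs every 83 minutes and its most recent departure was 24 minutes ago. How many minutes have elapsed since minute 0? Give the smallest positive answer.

3959207

The moduli are pairwise coprime; N = 37·89·59·83 = 16125821.
N/37 = 435833; 435833 ≡ 10 (mod 37); 10·26 ≡ 1, so inverse 26.
N/89 = 181189; 181189 ≡ 74 (mod 89); 74·83 ≡ 1, so inverse 83.
N/59 = 273319; 273319 ≡ 31 (mod 59); 31·40 ≡ 1, so inverse 40.
N/83 = 194287; 194287 ≡ 67 (mod 83); 67·57 ≡ 1, so inverse 57.
t ≡ 22·435833·26 + 42·181189·83 + 12·273319·40 + 24·194287·57 = 1277899066.
1277899066 mod 16125821 = 3959207.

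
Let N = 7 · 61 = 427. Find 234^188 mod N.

16

Mod 7: 234 ≡ 3; by Fermat, exponent reduces to 188 mod 6 = 2; 3^2 ≡ 2 (mod 7).
Mod 61: 234 ≡ 51; by Fermat, exponent reduces to 188 mod 60 = 8; 51^8 ≡ 16 (mod 61).
Combine by CRT: x ≡ 2 (mod 7), x ≡ 16 (mod 61) ⇒ x ≡ 16 (mod 427).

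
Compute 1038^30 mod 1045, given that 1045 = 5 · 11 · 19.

Mod 5: 1038 ≡ 3; by Fermat, exponent reduces to 30 mod 4 = 2; 3^2 ≡ 4 (mod 5).
Mod 11: 1038 ≡ 4; since 10 | 30, by Fermat 4^30 ≡ 1 (mod 11).
Mod 19: 1038 ≡ 12; by Fermat, exponent reduces to 30 mod 18 = 12; 12^12 ≡ 1 (mod 19).
Combine by CRT: x ≡ 4 (mod 5), x ≡ 1 (mod 11), x ≡ 1 (mod 19) ⇒ x ≡ 419 (mod 1045).

419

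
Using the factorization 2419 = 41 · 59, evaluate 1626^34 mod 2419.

1549

Mod 41: 1626 ≡ 27; 27^34 ≡ 32 (mod 41).
Mod 59: 1626 ≡ 33; 33^34 ≡ 15 (mod 59).
Combine by CRT: x ≡ 32 (mod 41), x ≡ 15 (mod 59) ⇒ x ≡ 1549 (mod 2419).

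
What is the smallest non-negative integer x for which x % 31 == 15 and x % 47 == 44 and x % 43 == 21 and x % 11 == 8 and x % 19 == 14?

From x ≡ 15 (mod 31) write x = 15 + 31t. Substituting into x ≡ 44 (mod 47) gives 31t ≡ 29 (mod 47), and since 31⁻¹ ≡ 44 (mod 47), t ≡ 7. Hence x ≡ 15 + 31·7 = 232 (mod 1457).
From x ≡ 232 (mod 1457) write x = 232 + 1457t. Substituting into x ≡ 21 (mod 43) gives 1457t ≡ 4 (mod 43), and since 38⁻¹ ≡ 17 (mod 43), t ≡ 25. Hence x ≡ 232 + 1457·25 = 36657 (mod 62651).
From x ≡ 36657 (mod 62651) write x = 36657 + 62651t. Substituting into x ≡ 8 (mod 11) gives 62651t ≡ 3 (mod 11), and since 6⁻¹ ≡ 2 (mod 11), t ≡ 6. Hence x ≡ 36657 + 62651·6 = 412563 (mod 689161).
From x ≡ 412563 (mod 689161) write x = 412563 + 689161t. Substituting into x ≡ 14 (mod 19) gives 689161t ≡ 17 (mod 19), and since 12⁻¹ ≡ 8 (mod 19), t ≡ 3. Hence x ≡ 412563 + 689161·3 = 2480046 (mod 13094059).

2480046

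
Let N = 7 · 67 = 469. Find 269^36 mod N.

Mod 7: 269 ≡ 3; since 6 | 36, by Fermat 3^36 ≡ 1 (mod 7).
Mod 67: 269 ≡ 1; 1^36 ≡ 1 (mod 67).
Combine by CRT: x ≡ 1 (mod 7), x ≡ 1 (mod 67) ⇒ x ≡ 1 (mod 469).

1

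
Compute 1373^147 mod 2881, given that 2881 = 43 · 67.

2452

Mod 43: 1373 ≡ 40; by Fermat, exponent reduces to 147 mod 42 = 21; 40^21 ≡ 1 (mod 43).
Mod 67: 1373 ≡ 33; by Fermat, exponent reduces to 147 mod 66 = 15; 33^15 ≡ 40 (mod 67).
Combine by CRT: x ≡ 1 (mod 43), x ≡ 40 (mod 67) ⇒ x ≡ 2452 (mod 2881).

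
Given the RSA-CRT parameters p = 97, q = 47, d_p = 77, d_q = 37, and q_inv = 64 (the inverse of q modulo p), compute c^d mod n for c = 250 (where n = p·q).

m₁ = c^(d_p) mod p: c ≡ 56 (mod 97), and 56^77 mod 97 = 14.
m₂ = c^(d_q) mod q: c ≡ 15 (mod 47), and 15^37 mod 47 = 45.
h = q_inv·(m₁ − m₂) mod p = 64·(14 − 45) mod 97 = 53.
m = m₂ + h·q = 45 + 53·47 = 2536.

2536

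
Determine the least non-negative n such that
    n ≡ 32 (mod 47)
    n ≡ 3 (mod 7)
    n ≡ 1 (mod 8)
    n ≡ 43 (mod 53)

The moduli are pairwise coprime; M = 47·7·8·53 = 139496.
M/47 = 2968; 2968 ≡ 7 (mod 47); 7·27 ≡ 1, so inverse 27.
M/7 = 19928; 19928 ≡ 6 (mod 7); 6·6 ≡ 1, so inverse 6.
M/8 = 17437; 17437 ≡ 5 (mod 8); 5·5 ≡ 1, so inverse 5.
M/53 = 2632; 2632 ≡ 35 (mod 53); 35·50 ≡ 1, so inverse 50.
n ≡ 32·2968·27 + 3·19928·6 + 1·17437·5 + 43·2632·50 = 8669041.
8669041 mod 139496 = 20289.

20289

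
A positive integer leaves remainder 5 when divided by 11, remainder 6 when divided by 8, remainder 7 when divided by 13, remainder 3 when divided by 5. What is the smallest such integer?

The moduli are pairwise coprime; N = 11·8·13·5 = 5720.
N/11 = 520; 520 ≡ 3 (mod 11); 3·4 ≡ 1, so inverse 4.
N/8 = 715; 715 ≡ 3 (mod 8); 3·3 ≡ 1, so inverse 3.
N/13 = 440; 440 ≡ 11 (mod 13); 11·6 ≡ 1, so inverse 6.
N/5 = 1144; 1144 ≡ 4 (mod 5); 4·4 ≡ 1, so inverse 4.
m ≡ 5·520·4 + 6·715·3 + 7·440·6 + 3·1144·4 = 55478.
55478 mod 5720 = 3998.

3998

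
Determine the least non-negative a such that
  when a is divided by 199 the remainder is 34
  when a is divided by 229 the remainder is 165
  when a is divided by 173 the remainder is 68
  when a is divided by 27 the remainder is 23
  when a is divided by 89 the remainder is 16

The moduli are pairwise coprime; N = 199·229·173·27·89 = 18944730549.
N/199 = 95199651; 95199651 ≡ 41 (mod 199); 41·34 ≡ 1, so inverse 34.
N/229 = 82728081; 82728081 ≡ 228 (mod 229); 228·228 ≡ 1, so inverse 228.
N/173 = 109507113; 109507113 ≡ 16 (mod 173); 16·119 ≡ 1, so inverse 119.
N/27 = 701656687; 701656687 ≡ 19 (mod 27); 19·10 ≡ 1, so inverse 10.
N/89 = 212862141; 212862141 ≡ 40 (mod 89); 40·69 ≡ 1, so inverse 69.
a ≡ 34·95199651·34 + 165·82728081·228 + 68·109507113·119 + 23·701656687·10 + 16·212862141·69 = 4504793603846.
4504793603846 mod 18944730549 = 14892463733.

14892463733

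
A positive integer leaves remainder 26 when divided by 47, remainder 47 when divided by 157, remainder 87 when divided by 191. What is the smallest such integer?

1178175

The moduli are pairwise coprime; N = 47·157·191 = 1409389.
N/47 = 29987; 29987 ≡ 1 (mod 47), inverse 1.
N/157 = 8977; 8977 ≡ 28 (mod 157); 28·129 ≡ 1, so inverse 129.
N/191 = 7379; 7379 ≡ 121 (mod 191); 121·30 ≡ 1, so inverse 30.
m ≡ 26·29987·1 + 47·8977·129 + 87·7379·30 = 74466403.
74466403 mod 1409389 = 1178175.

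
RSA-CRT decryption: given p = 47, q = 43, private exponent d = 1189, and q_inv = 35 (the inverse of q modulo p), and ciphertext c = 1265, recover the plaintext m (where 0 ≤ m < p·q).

d_p = d mod (p−1) = 1189 mod 46 = 39; d_q = d mod (q−1) = 13.
m₁ = c^(d_p) mod p: c ≡ 43 (mod 47), and 43^39 mod 47 = 5.
m₂ = c^(d_q) mod q: c ≡ 18 (mod 43), and 18^13 mod 43 = 29.
h = q_inv·(m₁ − m₂) mod p = 35·(5 − 29) mod 47 = 6.
m = m₂ + h·q = 29 + 6·43 = 287.

287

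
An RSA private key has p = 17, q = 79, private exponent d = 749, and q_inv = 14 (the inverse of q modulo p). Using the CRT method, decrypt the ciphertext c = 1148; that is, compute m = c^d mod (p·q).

909

d_p = d mod (p−1) = 749 mod 16 = 13; d_q = d mod (q−1) = 47.
m₁ = c^(d_p) mod p: c ≡ 9 (mod 17), and 9^13 mod 17 = 8.
m₂ = c^(d_q) mod q: c ≡ 42 (mod 79), and 42^47 mod 79 = 40.
h = q_inv·(m₁ − m₂) mod p = 14·(8 − 40) mod 17 = 11.
m = m₂ + h·q = 40 + 11·79 = 909.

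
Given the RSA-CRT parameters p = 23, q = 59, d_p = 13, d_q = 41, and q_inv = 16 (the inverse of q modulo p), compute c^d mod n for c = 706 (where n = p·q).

m₁ = c^(d_p) mod p: c ≡ 16 (mod 23), and 16^13 mod 23 = 3.
m₂ = c^(d_q) mod q: c ≡ 57 (mod 59), and 57^41 mod 59 = 25.
h = q_inv·(m₁ − m₂) mod p = 16·(3 − 25) mod 23 = 16.
m = m₂ + h·q = 25 + 16·59 = 969.

969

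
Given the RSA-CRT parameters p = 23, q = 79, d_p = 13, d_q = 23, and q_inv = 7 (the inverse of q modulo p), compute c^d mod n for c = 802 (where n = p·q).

m₁ = c^(d_p) mod p: c ≡ 20 (mod 23), and 20^13 mod 23 = 14.
m₂ = c^(d_q) mod q: c ≡ 12 (mod 79), and 12^23 mod 79 = 71.
h = q_inv·(m₁ − m₂) mod p = 7·(14 − 71) mod 23 = 15.
m = m₂ + h·q = 71 + 15·79 = 1256.

1256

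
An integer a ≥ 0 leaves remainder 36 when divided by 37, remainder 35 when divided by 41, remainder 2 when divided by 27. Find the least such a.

The moduli are pairwise coprime; N = 37·41·27 = 40959.
N/37 = 1107; 1107 ≡ 34 (mod 37); 34·12 ≡ 1, so inverse 12.
N/41 = 999; 999 ≡ 15 (mod 41); 15·11 ≡ 1, so inverse 11.
N/27 = 1517; 1517 ≡ 5 (mod 27); 5·11 ≡ 1, so inverse 11.
a ≡ 36·1107·12 + 35·999·11 + 2·1517·11 = 896213.
896213 mod 40959 = 36074.

36074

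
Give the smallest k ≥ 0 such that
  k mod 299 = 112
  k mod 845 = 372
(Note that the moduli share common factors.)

4597

gcd(299, 845) = 13 and 13 | (372 − 112), so the pair is consistent; merging gives k ≡ 4597 (mod 19435), where 19435 = lcm(299, 845).
The solution is unique modulo lcm(299, 845) = 19435.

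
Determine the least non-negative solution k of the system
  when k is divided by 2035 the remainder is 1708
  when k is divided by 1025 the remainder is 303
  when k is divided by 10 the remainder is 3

748553

gcd(2035, 1025) = 5 and 5 | (303 − 1708), so the pair is consistent; merging gives k ≡ 331378 (mod 417175), where 417175 = lcm(2035, 1025).
gcd(417175, 10) = 5 and 5 | (3 − 331378), so the pair is consistent; merging gives k ≡ 748553 (mod 834350), where 834350 = lcm(417175, 10).
The solution is unique modulo lcm(2035, 1025, 10) = 834350.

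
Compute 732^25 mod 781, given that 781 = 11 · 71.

Mod 11: 732 ≡ 6; by Fermat, exponent reduces to 25 mod 10 = 5; 6^5 ≡ 10 (mod 11).
Mod 71: 732 ≡ 22; 22^25 ≡ 23 (mod 71).
Combine by CRT: x ≡ 10 (mod 11), x ≡ 23 (mod 71) ⇒ x ≡ 307 (mod 781).

307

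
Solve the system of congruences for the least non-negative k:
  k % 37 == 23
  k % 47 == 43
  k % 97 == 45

From k ≡ 23 (mod 37) write k = 23 + 37t. Substituting into k ≡ 43 (mod 47) gives 37t ≡ 20 (mod 47), and since 37⁻¹ ≡ 14 (mod 47), t ≡ 45. Hence k ≡ 23 + 37·45 = 1688 (mod 1739).
From k ≡ 1688 (mod 1739) write k = 1688 + 1739t. Substituting into k ≡ 45 (mod 97) gives 1739t ≡ 6 (mod 97), and since 90⁻¹ ≡ 83 (mod 97), t ≡ 13. Hence k ≡ 1688 + 1739·13 = 24295 (mod 168683).

24295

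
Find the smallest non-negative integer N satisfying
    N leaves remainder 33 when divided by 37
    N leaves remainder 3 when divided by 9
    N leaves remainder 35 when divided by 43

6915

The moduli are pairwise coprime; M = 37·9·43 = 14319.
M/37 = 387; 387 ≡ 17 (mod 37); 17·24 ≡ 1, so inverse 24.
M/9 = 1591; 1591 ≡ 7 (mod 9); 7·4 ≡ 1, so inverse 4.
M/43 = 333; 333 ≡ 32 (mod 43); 32·39 ≡ 1, so inverse 39.
N ≡ 33·387·24 + 3·1591·4 + 35·333·39 = 780141.
780141 mod 14319 = 6915.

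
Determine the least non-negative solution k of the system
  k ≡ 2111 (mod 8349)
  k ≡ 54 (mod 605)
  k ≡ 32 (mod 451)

269279

gcd(8349, 605) = 121 and 121 | (54 − 2111), so the pair is consistent; merging gives k ≡ 18809 (mod 41745), where 41745 = lcm(8349, 605).
gcd(41745, 451) = 11 and 11 | (32 − 18809), so the pair is consistent; merging gives k ≡ 269279 (mod 1711545), where 1711545 = lcm(41745, 451).
The solution is unique modulo lcm(8349, 605, 451) = 1711545.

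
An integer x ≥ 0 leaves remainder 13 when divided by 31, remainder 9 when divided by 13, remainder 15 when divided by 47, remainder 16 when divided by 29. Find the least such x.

From x ≡ 13 (mod 31) write x = 13 + 31t. Substituting into x ≡ 9 (mod 13) gives 31t ≡ 9 (mod 13), and since 5⁻¹ ≡ 8 (mod 13), t ≡ 7. Hence x ≡ 13 + 31·7 = 230 (mod 403).
From x ≡ 230 (mod 403) write x = 230 + 403t. Substituting into x ≡ 15 (mod 47) gives 403t ≡ 20 (mod 47), and since 27⁻¹ ≡ 7 (mod 47), t ≡ 46. Hence x ≡ 230 + 403·46 = 18768 (mod 18941).
From x ≡ 18768 (mod 18941) write x = 18768 + 18941t. Substituting into x ≡ 16 (mod 29) gives 18941t ≡ 11 (mod 29), and since 4⁻¹ ≡ 22 (mod 29), t ≡ 10. Hence x ≡ 18768 + 18941·10 = 208178 (mod 549289).

208178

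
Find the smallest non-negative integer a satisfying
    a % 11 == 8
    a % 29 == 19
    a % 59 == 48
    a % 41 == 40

The moduli are pairwise coprime; N = 11·29·59·41 = 771661.
N/11 = 70151; 70151 ≡ 4 (mod 11); 4·3 ≡ 1, so inverse 3.
N/29 = 26609; 26609 ≡ 16 (mod 29); 16·20 ≡ 1, so inverse 20.
N/59 = 13079; 13079 ≡ 40 (mod 59); 40·31 ≡ 1, so inverse 31.
N/41 = 18821; 18821 ≡ 2 (mod 41); 2·21 ≡ 1, so inverse 21.
a ≡ 8·70151·3 + 19·26609·20 + 48·13079·31 + 40·18821·21 = 47066236.
47066236 mod 771661 = 766576.

766576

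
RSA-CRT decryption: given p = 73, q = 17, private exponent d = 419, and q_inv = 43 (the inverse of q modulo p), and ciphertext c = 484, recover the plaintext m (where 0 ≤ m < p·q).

d_p = d mod (p−1) = 419 mod 72 = 59; d_q = d mod (q−1) = 3.
m₁ = c^(d_p) mod p: c ≡ 46 (mod 73), and 46^59 mod 73 = 27.
m₂ = c^(d_q) mod q: c ≡ 8 (mod 17), and 8^3 mod 17 = 2.
h = q_inv·(m₁ − m₂) mod p = 43·(27 − 2) mod 73 = 53.
m = m₂ + h·q = 2 + 53·17 = 903.

903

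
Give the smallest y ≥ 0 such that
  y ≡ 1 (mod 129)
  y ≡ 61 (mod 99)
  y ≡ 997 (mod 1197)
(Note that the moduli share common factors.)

gcd(129, 99) = 3 and 3 | (61 − 1), so the pair is consistent; merging gives y ≡ 259 (mod 4257), where 4257 = lcm(129, 99).
gcd(4257, 1197) = 9 and 9 | (997 − 259), so the pair is consistent; merging gives y ≡ 311020 (mod 566181), where 566181 = lcm(4257, 1197).
The solution is unique modulo lcm(129, 99, 1197) = 566181.

311020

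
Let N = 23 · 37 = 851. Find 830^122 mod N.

Mod 23: 830 ≡ 2; by Fermat, exponent reduces to 122 mod 22 = 12; 2^12 ≡ 2 (mod 23).
Mod 37: 830 ≡ 16; by Fermat, exponent reduces to 122 mod 36 = 14; 16^14 ≡ 33 (mod 37).
Combine by CRT: x ≡ 2 (mod 23), x ≡ 33 (mod 37) ⇒ x ≡ 255 (mod 851).

255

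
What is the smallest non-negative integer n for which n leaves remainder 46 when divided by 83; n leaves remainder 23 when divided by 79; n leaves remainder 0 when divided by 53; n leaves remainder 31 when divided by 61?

10236685

Combine the congruences pairwise.
From n ≡ 46 (mod 83) write n = 46 + 83t. Substituting into n ≡ 23 (mod 79) gives 83t ≡ 56 (mod 79), and since 4⁻¹ ≡ 20 (mod 79), t ≡ 14. Hence n ≡ 46 + 83·14 = 1208 (mod 6557).
From n ≡ 1208 (mod 6557) write n = 1208 + 6557t. Substituting into n ≡ 0 (mod 53) gives 6557t ≡ 11 (mod 53), and since 38⁻¹ ≡ 7 (mod 53), t ≡ 24. Hence n ≡ 1208 + 6557·24 = 158576 (mod 347521).
From n ≡ 158576 (mod 347521) write n = 158576 + 347521t. Substituting into n ≡ 31 (mod 61) gives 347521t ≡ 55 (mod 61), and since 4⁻¹ ≡ 46 (mod 61), t ≡ 29. Hence n ≡ 158576 + 347521·29 = 10236685 (mod 21198781).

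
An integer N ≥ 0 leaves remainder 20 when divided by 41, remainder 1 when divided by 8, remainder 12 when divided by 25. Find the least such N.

From N ≡ 20 (mod 41) write N = 20 + 41t. Substituting into N ≡ 1 (mod 8) gives 41t ≡ 5 (mod 8), and since 1⁻¹ ≡ 1 (mod 8), t ≡ 5. Hence N ≡ 20 + 41·5 = 225 (mod 328).
From N ≡ 225 (mod 328) write N = 225 + 328t. Substituting into N ≡ 12 (mod 25) gives 328t ≡ 12 (mod 25), and since 3⁻¹ ≡ 17 (mod 25), t ≡ 4. Hence N ≡ 225 + 328·4 = 1537 (mod 8200).

1537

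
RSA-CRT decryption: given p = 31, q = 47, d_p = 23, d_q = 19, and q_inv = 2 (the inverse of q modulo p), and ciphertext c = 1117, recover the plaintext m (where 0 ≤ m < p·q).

1365

m₁ = c^(d_p) mod p: c ≡ 1 (mod 31), and 1^23 mod 31 = 1.
m₂ = c^(d_q) mod q: c ≡ 36 (mod 47), and 36^19 mod 47 = 2.
h = q_inv·(m₁ − m₂) mod p = 2·(1 − 2) mod 31 = 29.
m = m₂ + h·q = 2 + 29·47 = 1365.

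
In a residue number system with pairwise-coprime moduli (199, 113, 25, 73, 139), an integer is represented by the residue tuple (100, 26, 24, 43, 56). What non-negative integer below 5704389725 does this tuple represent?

Combine the congruences pairwise.
From x ≡ 100 (mod 199) write x = 100 + 199t. Substituting into x ≡ 26 (mod 113) gives 199t ≡ 39 (mod 113), and since 86⁻¹ ≡ 46 (mod 113), t ≡ 99. Hence x ≡ 100 + 199·99 = 19801 (mod 22487).
From x ≡ 19801 (mod 22487) write x = 19801 + 22487t. Substituting into x ≡ 24 (mod 25) gives 22487t ≡ 23 (mod 25), and since 12⁻¹ ≡ 23 (mod 25), t ≡ 4. Hence x ≡ 19801 + 22487·4 = 109749 (mod 562175).
From x ≡ 109749 (mod 562175) write x = 109749 + 562175t. Substituting into x ≡ 43 (mod 73) gives 562175t ≡ 13 (mod 73), and since 2⁻¹ ≡ 37 (mod 73), t ≡ 43. Hence x ≡ 109749 + 562175·43 = 24283274 (mod 41038775).
From x ≡ 24283274 (mod 41038775) write x = 24283274 + 41038775t. Substituting into x ≡ 56 (mod 139) gives 41038775t ≡ 82 (mod 139), and since 137⁻¹ ≡ 69 (mod 139), t ≡ 98. Hence x ≡ 24283274 + 41038775·98 = 4046083224 (mod 5704389725).

4046083224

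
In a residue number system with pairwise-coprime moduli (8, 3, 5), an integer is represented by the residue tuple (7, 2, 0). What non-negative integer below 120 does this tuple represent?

95

The moduli are pairwise coprime; N = 8·3·5 = 120.
N/8 = 15; 15 ≡ 7 (mod 8); 7·7 ≡ 1, so inverse 7.
N/3 = 40; 40 ≡ 1 (mod 3), inverse 1.
N/5 = 24; 24 ≡ 4 (mod 5); 4·4 ≡ 1, so inverse 4.
x ≡ 7·15·7 + 2·40·1 + 0·24·4 = 815.
815 mod 120 = 95.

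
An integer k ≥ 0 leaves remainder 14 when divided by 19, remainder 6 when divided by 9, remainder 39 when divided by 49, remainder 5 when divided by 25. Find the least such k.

The moduli are pairwise coprime; N = 19·9·49·25 = 209475.
N/19 = 11025; 11025 ≡ 5 (mod 19); 5·4 ≡ 1, so inverse 4.
N/9 = 23275; 23275 ≡ 1 (mod 9), inverse 1.
N/49 = 4275; 4275 ≡ 12 (mod 49); 12·45 ≡ 1, so inverse 45.
N/25 = 8379; 8379 ≡ 4 (mod 25); 4·19 ≡ 1, so inverse 19.
k ≡ 14·11025·4 + 6·23275·1 + 39·4275·45 + 5·8379·19 = 9055680.
9055680 mod 209475 = 48255.

48255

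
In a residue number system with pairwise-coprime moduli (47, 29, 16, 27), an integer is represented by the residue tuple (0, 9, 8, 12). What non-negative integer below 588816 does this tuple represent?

From x ≡ 0 (mod 47) write x = 0 + 47t. Substituting into x ≡ 9 (mod 29) gives 47t ≡ 9 (mod 29), and since 18⁻¹ ≡ 21 (mod 29), t ≡ 15. Hence x ≡ 0 + 47·15 = 705 (mod 1363).
From x ≡ 705 (mod 1363) write x = 705 + 1363t. Substituting into x ≡ 8 (mod 16) gives 1363t ≡ 7 (mod 16), and since 3⁻¹ ≡ 11 (mod 16), t ≡ 13. Hence x ≡ 705 + 1363·13 = 18424 (mod 21808).
From x ≡ 18424 (mod 21808) write x = 18424 + 21808t. Substituting into x ≡ 12 (mod 27) gives 21808t ≡ 2 (mod 27), and since 19⁻¹ ≡ 10 (mod 27), t ≡ 20. Hence x ≡ 18424 + 21808·20 = 454584 (mod 588816).

454584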